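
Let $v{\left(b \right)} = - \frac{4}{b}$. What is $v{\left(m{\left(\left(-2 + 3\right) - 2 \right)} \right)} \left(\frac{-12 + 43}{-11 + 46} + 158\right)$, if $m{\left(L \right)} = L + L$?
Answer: $\frac{11122}{35} \approx 317.77$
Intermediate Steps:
$m{\left(L \right)} = 2 L$
$v{\left(m{\left(\left(-2 + 3\right) - 2 \right)} \right)} \left(\frac{-12 + 43}{-11 + 46} + 158\right) = - \frac{4}{2 \left(\left(-2 + 3\right) - 2\right)} \left(\frac{-12 + 43}{-11 + 46} + 158\right) = - \frac{4}{2 \left(1 - 2\right)} \left(\frac{31}{35} + 158\right) = - \frac{4}{2 \left(-1\right)} \left(31 \cdot \frac{1}{35} + 158\right) = - \frac{4}{-2} \left(\frac{31}{35} + 158\right) = \left(-4\right) \left(- \frac{1}{2}\right) \frac{5561}{35} = 2 \cdot \frac{5561}{35} = \frac{11122}{35}$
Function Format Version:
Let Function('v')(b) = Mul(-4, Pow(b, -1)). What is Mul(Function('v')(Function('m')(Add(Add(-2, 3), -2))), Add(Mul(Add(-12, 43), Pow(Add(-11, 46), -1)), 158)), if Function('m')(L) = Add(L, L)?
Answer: Rational(11122, 35) ≈ 317.77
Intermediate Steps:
Function('m')(L) = Mul(2, L)
Mul(Function('v')(Function('m')(Add(Add(-2, 3), -2))), Add(Mul(Add(-12, 43), Pow(Add(-11, 46), -1)), 158)) = Mul(Mul(-4, Pow(Mul(2, Add(Add(-2, 3), -2)), -1)), Add(Mul(Add(-12, 43), Pow(Add(-11, 46), -1)), 158)) = Mul(Mul(-4, Pow(Mul(2, Add(1, -2)), -1)), Add(Mul(31, Pow(35, -1)), 158)) = Mul(Mul(-4, Pow(Mul(2, -1), -1)), Add(Mul(31, Rational(1, 35)), 158)) = Mul(Mul(-4, Pow(-2, -1)), Add(Rational(31, 35), 158)) = Mul(Mul(-4, Rational(-1, 2)), Rational(5561, 35)) = Mul(2, Rational(5561, 35)) = Rational(11122, 35)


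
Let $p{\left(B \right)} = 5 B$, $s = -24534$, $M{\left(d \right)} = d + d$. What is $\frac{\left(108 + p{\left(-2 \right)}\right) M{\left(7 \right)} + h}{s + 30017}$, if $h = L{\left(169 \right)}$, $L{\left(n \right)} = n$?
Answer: $\frac{1541}{5483} \approx 0.28105$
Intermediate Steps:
$h = 169$
$M{\left(d \right)} = 2 d$
$\frac{\left(108 + p{\left(-2 \right)}\right) M{\left(7 \right)} + h}{s + 30017} = \frac{\left(108 + 5 \left(-2\right)\right) 2 \cdot 7 + 169}{-24534 + 30017} = \frac{\left(108 - 10\right) 14 + 169}{5483} = \left(98 \cdot 14 + 169\right) \frac{1}{5483} = \left(1372 + 169\right) \frac{1}{5483} = 1541 \cdot \frac{1}{5483} = \frac{1541}{5483}$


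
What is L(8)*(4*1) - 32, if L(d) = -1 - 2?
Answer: -44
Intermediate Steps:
L(d) = -3
L(8)*(4*1) - 32 = -12 - 32 = -44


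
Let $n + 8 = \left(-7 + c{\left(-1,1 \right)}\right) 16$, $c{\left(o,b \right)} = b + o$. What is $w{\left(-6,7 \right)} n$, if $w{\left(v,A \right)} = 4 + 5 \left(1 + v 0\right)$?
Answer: $-1080$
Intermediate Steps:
$w{\left(v,A \right)} = 9$ ($w{\left(v,A \right)} = 4 + 5 \left(1 + 0\right) = 4 + 5 \cdot 1 = 4 + 5 = 9$)
$n = -120$ ($n = -8 + \left(-7 + \left(1 - 1\right)\right) 16 = -8 + \left(-7 + 0\right) 16 = -8 - 112 = -120$)
$w{\left(-6,7 \right)} n = 9 \left(-120\right) = -1080$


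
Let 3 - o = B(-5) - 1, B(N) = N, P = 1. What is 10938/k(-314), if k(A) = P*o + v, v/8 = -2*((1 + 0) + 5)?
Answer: -3646/29 ≈ -125.72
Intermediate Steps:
v = -96 (v = 8*(-2*((1 + 0) + 5)) = 8*(-2*(1 + 5)) = 8*(-2*6) = 8*(-12) = -96)
o = 9 (o = 3 - (-5 - 1) = 3 - 1*(-6) = 3 + 6 = 9)
k(A) = -87 (k(A) = 1*9 - 96 = 9 - 96 = -87)
10938/k(-314) = 10938/(-87) = 10938*(-1/87) = -3646/29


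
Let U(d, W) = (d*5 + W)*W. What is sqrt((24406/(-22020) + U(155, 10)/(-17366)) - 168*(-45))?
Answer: sqrt(69079054966193476830)/95599830 ≈ 86.939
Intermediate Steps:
U(d, W) = W*(W + 5*d) (U(d, W) = (5*d + W)*W = (W + 5*d)*W = W*(W + 5*d))
sqrt((24406/(-22020) + U(155, 10)/(-17366)) - 168*(-45)) = sqrt((24406/(-22020) + (10*(10 + 5*155))/(-17366)) - 168*(-45)) = sqrt((24406*(-1/22020) + (10*(10 + 775))*(-1/17366)) + 7560) = sqrt((-12203/11010 + (10*785)*(-1/17366)) + 7560) = sqrt((-12203/11010 + 7850*(-1/17366)) + 7560) = sqrt((-12203/11010 - 3925/8683) + 7560) = sqrt(-149172899/95599830 + 7560) = sqrt(722585541901/95599830) = sqrt(69079054966193476830)/95599830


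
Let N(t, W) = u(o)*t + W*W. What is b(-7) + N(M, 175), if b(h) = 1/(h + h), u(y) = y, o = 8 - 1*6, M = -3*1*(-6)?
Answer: 429253/14 ≈ 30661.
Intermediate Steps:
M = 18 (M = -3*(-6) = 18)
o = 2 (o = 8 - 6 = 2)
N(t, W) = W² + 2*t (N(t, W) = 2*t + W*W = 2*t + W² = W² + 2*t)
b(h) = 1/(2*h)
b(-7) + N(M, 175) = (½)/(-7) + (175² + 2*18) = (½)*(-⅐) + (30625 + 36) = -1/14 + 30661 = 429253/14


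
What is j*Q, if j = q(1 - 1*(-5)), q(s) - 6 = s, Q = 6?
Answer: 72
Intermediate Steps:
q(s) = 6 + s
j = 12 (j = 6 + (1 - 1*(-5)) = 6 + (1 + 5) = 6 + 6 = 12)
j*Q = 12*6 = 72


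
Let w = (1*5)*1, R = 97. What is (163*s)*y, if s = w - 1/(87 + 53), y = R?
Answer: 11051889/140 ≈ 78942.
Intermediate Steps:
w = 5 (w = 5*1 = 5)
y = 97
s = 699/140 (s = 5 - 1/(87 + 53) = 5 - 1/140 = 699/140 ≈ 4.9929)
(163*s)*y = (163*(699/140))*97 = (113937/140)*97 = 11051889/140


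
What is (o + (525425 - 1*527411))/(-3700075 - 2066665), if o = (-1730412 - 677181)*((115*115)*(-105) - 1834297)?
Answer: -387974222238/288337 ≈ -1.3456e+6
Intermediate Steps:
o = 7759484446746 (o = -2407593*(13225*(-105) - 1834297) = -2407593*(-1388625 - 1834297) = -2407593*(-3222922) = 7759484446746)
(o + (525425 - 1*527411))/(-3700075 - 2066665) = (7759484446746 + (525425 - 1*527411))/(-3700075 - 2066665) = (7759484446746 + (525425 - 527411))/(-5766740) = (7759484446746 - 1986)*(-1/5766740) = 7759484444760*(-1/5766740) = -387974222238/288337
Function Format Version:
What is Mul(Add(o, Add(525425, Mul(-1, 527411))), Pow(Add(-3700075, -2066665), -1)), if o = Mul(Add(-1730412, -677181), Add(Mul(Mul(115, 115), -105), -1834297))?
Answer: Rational(-387974222238, 288337) ≈ -1.3456e+6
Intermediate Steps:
o = 7759484446746 (o = Mul(-2407593, Add(Mul(13225, -105), -1834297)) = Mul(-2407593, Add(-1388625, -1834297)) = Mul(-2407593, -3222922) = 7759484446746)
Mul(Add(o, Add(525425, Mul(-1, 527411))), Pow(Add(-3700075, -2066665), -1)) = Mul(Add(7759484446746, Add(525425, Mul(-1, 527411))), Pow(Add(-3700075, -2066665), -1)) = Mul(Add(7759484446746, Add(525425, -527411)), Pow(-5766740, -1)) = Mul(Add(7759484446746, -1986), Rational(-1, 5766740)) = Mul(7759484444760, Rational(-1, 5766740)) = Rational(-387974222238, 288337)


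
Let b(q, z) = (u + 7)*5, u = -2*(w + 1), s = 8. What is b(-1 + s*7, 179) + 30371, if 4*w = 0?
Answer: 30396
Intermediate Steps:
w = 0 (w = (¼)*0 = 0)
u = -2 (u = -2*(0 + 1) = -2*1 = -2)
b(q, z) = 25 (b(q, z) = (-2 + 7)*5 = 5*5 = 25)
b(-1 + s*7, 179) + 30371 = 25 + 30371 = 30396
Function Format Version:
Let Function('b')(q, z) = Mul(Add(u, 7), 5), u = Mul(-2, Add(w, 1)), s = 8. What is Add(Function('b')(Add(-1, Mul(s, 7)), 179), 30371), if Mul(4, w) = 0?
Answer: 30396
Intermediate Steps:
w = 0 (w = Mul(Rational(1, 4), 0) = 0)
u = -2 (u = Mul(-2, Add(0, 1)) = Mul(-2, 1) = -2)
Function('b')(q, z) = 25 (Function('b')(q, z) = Mul(Add(-2, 7), 5) = Mul(5, 5) = 25)
Add(Function('b')(Add(-1, Mul(s, 7)), 179), 30371) = Add(25, 30371) = 30396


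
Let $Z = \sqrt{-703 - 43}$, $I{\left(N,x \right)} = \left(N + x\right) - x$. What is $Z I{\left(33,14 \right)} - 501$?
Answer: $-501 + 33 i \sqrt{746} \approx -501.0 + 901.33 i$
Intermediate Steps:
$I{\left(N,x \right)} = N$
$Z = i \sqrt{746}$ ($Z = \sqrt{-746} = i \sqrt{746} \approx 27.313 i$)
$Z I{\left(33,14 \right)} - 501 = i \sqrt{746} \cdot 33 - 501 = 33 i \sqrt{746} - 501 = -501 + 33 i \sqrt{746}$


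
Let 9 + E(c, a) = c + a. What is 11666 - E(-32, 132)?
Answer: 11575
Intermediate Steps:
E(c, a) = -9 + a + c (E(c, a) = -9 + (c + a) = -9 + (a + c) = -9 + a + c)
11666 - E(-32, 132) = 11666 - (-9 + 132 - 32) = 11666 - 1*91 = 11666 - 91 = 11575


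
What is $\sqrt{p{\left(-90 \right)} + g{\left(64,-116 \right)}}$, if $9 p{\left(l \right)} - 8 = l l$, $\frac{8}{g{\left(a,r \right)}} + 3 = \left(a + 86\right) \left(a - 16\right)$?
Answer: $\frac{2 \sqrt{11665806821}}{7197} \approx 30.015$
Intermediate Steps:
$g{\left(a,r \right)} = \frac{8}{-3 + \left(-16 + a\right) \left(86 + a\right)}$ ($g{\left(a,r \right)} = \frac{8}{-3 + \left(a + 86\right) \left(a - 16\right)} = \frac{8}{-3 + \left(86 + a\right) \left(-16 + a\right)} = \frac{8}{-3 + \left(-16 + a\right) \left(86 + a\right)}$)
$p{\left(l \right)} = \frac{8}{9} + \frac{l^{2}}{9}$ ($p{\left(l \right)} = \frac{8}{9} + \frac{l l}{9} = \frac{8}{9} + \frac{l^{2}}{9}$)
$\sqrt{p{\left(-90 \right)} + g{\left(64,-116 \right)}} = \sqrt{\left(\frac{8}{9} + \frac{\left(-90\right)^{2}}{9}\right) + \frac{8}{-1379 + 64^{2} + 70 \cdot 64}} = \sqrt{\left(\frac{8}{9} + \frac{1}{9} \cdot 8100\right) + \frac{8}{-1379 + 4096 + 4480}} = \sqrt{\left(\frac{8}{9} + 900\right) + \frac{8}{7197}} = \sqrt{\frac{8108}{9} + 8 \cdot \frac{1}{7197}} = \sqrt{\frac{8108}{9} + \frac{8}{7197}} = \sqrt{\frac{19451116}{21591}} = \frac{2 \sqrt{11665806821}}{7197}$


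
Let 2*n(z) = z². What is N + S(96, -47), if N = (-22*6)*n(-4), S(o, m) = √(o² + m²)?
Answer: -1056 + 5*√457 ≈ -949.11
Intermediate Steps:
n(z) = z²/2
S(o, m) = √(m² + o²)
N = -1056 (N = (-22*6)*((½)*(-4)²) = -66*16 = -132*8 = -1056)
N + S(96, -47) = -1056 + √((-47)² + 96²) = -1056 + √(2209 + 9216) = -1056 + √11425 = -1056 + 5*√457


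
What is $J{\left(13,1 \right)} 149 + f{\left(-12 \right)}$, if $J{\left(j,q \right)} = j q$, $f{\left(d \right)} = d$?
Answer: $1925$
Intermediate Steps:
$J{\left(13,1 \right)} 149 + f{\left(-12 \right)} = 13 \cdot 1 \cdot 149 - 12 = 13 \cdot 149 - 12 = 1937 - 12 = 1925$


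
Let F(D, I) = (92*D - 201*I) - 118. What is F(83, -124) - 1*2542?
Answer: 29900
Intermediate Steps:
F(D, I) = -118 - 201*I + 92*D (F(D, I) = (-201*I + 92*D) - 118 = -118 - 201*I + 92*D)
F(83, -124) - 1*2542 = (-118 - 201*(-124) + 92*83) - 1*2542 = (-118 + 24924 + 7636) - 2542 = 32442 - 2542 = 29900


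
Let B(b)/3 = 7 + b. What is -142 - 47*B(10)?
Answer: -2539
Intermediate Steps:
B(b) = 21 + 3*b (B(b) = 3*(7 + b) = 21 + 3*b)
-142 - 47*B(10) = -142 - 47*(21 + 3*10) = -142 - 47*(21 + 30) = -142 - 47*51 = -142 - 2397 = -2539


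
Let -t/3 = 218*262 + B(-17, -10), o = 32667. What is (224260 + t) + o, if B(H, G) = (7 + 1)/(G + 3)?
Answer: 599077/7 ≈ 85582.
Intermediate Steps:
B(H, G) = 8/(3 + G)
t = -1199412/7 (t = -3*(218*262 + 8/(3 - 10)) = -3*(57116 + 8/(-7)) = -3*(57116 + 8*(-1/7)) = -3*(57116 - 8/7) = -3*399804/7 = -1199412/7 ≈ -1.7134e+5)
(224260 + t) + o = (224260 - 1199412/7) + 32667 = 370408/7 + 32667 = 599077/7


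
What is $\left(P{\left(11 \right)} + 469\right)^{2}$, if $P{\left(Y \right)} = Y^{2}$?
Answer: $348100$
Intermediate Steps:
$\left(P{\left(11 \right)} + 469\right)^{2} = \left(11^{2} + 469\right)^{2} = \left(121 + 469\right)^{2} = 590^{2} = 348100$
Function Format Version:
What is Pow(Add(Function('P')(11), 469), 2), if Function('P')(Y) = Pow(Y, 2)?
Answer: 348100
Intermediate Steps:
Pow(Add(Function('P')(11), 469), 2) = Pow(Add(Pow(11, 2), 469), 2) = Pow(Add(121, 469), 2) = Pow(590, 2) = 348100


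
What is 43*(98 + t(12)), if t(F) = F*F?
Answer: 10406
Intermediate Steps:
t(F) = F²
43*(98 + t(12)) = 43*(98 + 12²) = 43*(98 + 144) = 43*242 = 10406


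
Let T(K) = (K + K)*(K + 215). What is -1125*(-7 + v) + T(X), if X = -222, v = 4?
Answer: 6483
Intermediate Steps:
T(K) = 2*K*(215 + K) (T(K) = (2*K)*(215 + K) = 2*K*(215 + K))
-1125*(-7 + v) + T(X) = -1125*(-7 + 4) + 2*(-222)*(215 - 222) = -1125*(-3) + 2*(-222)*(-7) = 3375 + 3108 = 6483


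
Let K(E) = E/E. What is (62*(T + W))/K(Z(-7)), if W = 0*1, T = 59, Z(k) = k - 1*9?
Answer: 3658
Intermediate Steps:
Z(k) = -9 + k (Z(k) = k - 9 = -9 + k)
W = 0
K(E) = 1
(62*(T + W))/K(Z(-7)) = (62*(59 + 0))/1 = (62*59)*1 = 3658*1 = 3658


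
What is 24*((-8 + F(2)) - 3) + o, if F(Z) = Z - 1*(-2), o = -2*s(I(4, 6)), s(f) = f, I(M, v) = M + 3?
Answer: -182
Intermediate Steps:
I(M, v) = 3 + M
o = -14 (o = -2*(3 + 4) = -2*7 = -14)
F(Z) = 2 + Z (F(Z) = Z + 2 = 2 + Z)
24*((-8 + F(2)) - 3) + o = 24*((-8 + (2 + 2)) - 3) - 14 = 24*((-8 + 4) - 3) - 14 = 24*(-4 - 3) - 14 = 24*(-7) - 14 = -168 - 14 = -182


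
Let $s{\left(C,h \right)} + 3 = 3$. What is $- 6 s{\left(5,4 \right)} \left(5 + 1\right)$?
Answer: $0$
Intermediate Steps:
$s{\left(C,h \right)} = 0$ ($s{\left(C,h \right)} = -3 + 3 = 0$)
$- 6 s{\left(5,4 \right)} \left(5 + 1\right) = \left(-6\right) 0 \left(5 + 1\right) = 0 \cdot 6 = 0$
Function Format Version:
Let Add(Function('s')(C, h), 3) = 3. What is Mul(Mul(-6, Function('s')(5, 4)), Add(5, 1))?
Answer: 0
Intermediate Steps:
Function('s')(C, h) = 0 (Function('s')(C, h) = Add(-3, 3) = 0)
Mul(Mul(-6, Function('s')(5, 4)), Add(5, 1)) = Mul(Mul(-6, 0), Add(5, 1)) = Mul(0, 6) = 0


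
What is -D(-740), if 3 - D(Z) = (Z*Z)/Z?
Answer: -743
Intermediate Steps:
D(Z) = 3 - Z (D(Z) = 3 - Z*Z/Z = 3 - Z²/Z = 3 - Z)
-D(-740) = -(3 - 1*(-740)) = -(3 + 740) = -1*743 = -743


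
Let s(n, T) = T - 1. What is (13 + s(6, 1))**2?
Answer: 169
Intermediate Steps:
s(n, T) = -1 + T
(13 + s(6, 1))**2 = (13 + (-1 + 1))**2 = (13 + 0)**2 = 13**2 = 169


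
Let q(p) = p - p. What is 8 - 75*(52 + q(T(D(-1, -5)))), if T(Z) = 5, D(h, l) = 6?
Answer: -3892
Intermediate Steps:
q(p) = 0
8 - 75*(52 + q(T(D(-1, -5)))) = 8 - 75*(52 + 0) = 8 - 75*52 = 8 - 3900 = -3892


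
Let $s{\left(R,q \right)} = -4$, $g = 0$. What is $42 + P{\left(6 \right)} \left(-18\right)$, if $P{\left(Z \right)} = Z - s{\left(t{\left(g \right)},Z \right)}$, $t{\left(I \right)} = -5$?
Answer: $-138$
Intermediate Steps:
$P{\left(Z \right)} = 4 + Z$ ($P{\left(Z \right)} = Z - -4 = Z + 4 = 4 + Z$)
$42 + P{\left(6 \right)} \left(-18\right) = 42 + \left(4 + 6\right) \left(-18\right) = 42 + 10 \left(-18\right) = 42 - 180 = -138$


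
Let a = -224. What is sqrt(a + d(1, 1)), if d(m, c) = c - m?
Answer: 4*I*sqrt(14) ≈ 14.967*I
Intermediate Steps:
sqrt(a + d(1, 1)) = sqrt(-224 + (1 - 1*1)) = sqrt(-224 + (1 - 1)) = sqrt(-224 + 0) = sqrt(-224) = 4*I*sqrt(14)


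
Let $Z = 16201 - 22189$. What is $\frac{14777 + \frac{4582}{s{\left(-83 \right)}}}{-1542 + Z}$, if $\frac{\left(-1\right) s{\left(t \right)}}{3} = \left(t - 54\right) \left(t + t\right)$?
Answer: $- \frac{50408551}{25687089} \approx -1.9624$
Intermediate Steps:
$Z = -5988$
$s{\left(t \right)} = - 6 t \left(-54 + t\right)$ ($s{\left(t \right)} = - 3 \left(t - 54\right) \left(t + t\right) = - 3 \left(-54 + t\right) 2 t = - 3 \cdot 2 t \left(-54 + t\right) = - 6 t \left(-54 + t\right)$)
$\frac{14777 + \frac{4582}{s{\left(-83 \right)}}}{-1542 + Z} = \frac{14777 + \frac{4582}{6 \left(-83\right) \left(54 - -83\right)}}{-1542 - 5988} = \frac{14777 + \frac{4582}{6 \left(-83\right) \left(54 + 83\right)}}{-7530} = \left(14777 + \frac{4582}{6 \left(-83\right) 137}\right) \left(- \frac{1}{7530}\right) = \left(14777 + \frac{4582}{-68226}\right) \left(- \frac{1}{7530}\right) = \left(14777 + 4582 \left(- \frac{1}{68226}\right)\right) \left(- \frac{1}{7530}\right) = \left(14777 - \frac{2291}{34113}\right) \left(- \frac{1}{7530}\right) = \frac{504085510}{34113} \left(- \frac{1}{7530}\right) = - \frac{50408551}{25687089}$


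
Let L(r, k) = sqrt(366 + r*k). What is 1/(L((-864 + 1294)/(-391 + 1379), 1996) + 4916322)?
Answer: 607165767/2985022417796488 - sqrt(18832021)/2985022417796488 ≈ 2.0340e-7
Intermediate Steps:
L(r, k) = sqrt(366 + k*r)
1/(L((-864 + 1294)/(-391 + 1379), 1996) + 4916322) = 1/(sqrt(366 + 1996*((-864 + 1294)/(-391 + 1379))) + 4916322) = 1/(sqrt(366 + 1996*(430/988)) + 4916322) = 1/(sqrt(366 + 1996*(430*(1/988))) + 4916322) = 1/(sqrt(366 + 1996*(215/494)) + 4916322) = 1/(sqrt(366 + 214570/247) + 4916322) = 1/(sqrt(304972/247) + 4916322) = 1/(2*sqrt(18832021)/247 + 4916322) = 1/(4916322 + 2*sqrt(18832021)/247)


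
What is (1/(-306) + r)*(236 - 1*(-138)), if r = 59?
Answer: 198583/9 ≈ 22065.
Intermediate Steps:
(1/(-306) + r)*(236 - 1*(-138)) = (1/(-306) + 59)*(236 - 1*(-138)) = (-1/306 + 59)*(236 + 138) = (18053/306)*374 = 198583/9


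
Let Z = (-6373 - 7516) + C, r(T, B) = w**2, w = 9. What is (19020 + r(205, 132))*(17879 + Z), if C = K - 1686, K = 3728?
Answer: 115217232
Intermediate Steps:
C = 2042 (C = 3728 - 1686 = 2042)
r(T, B) = 81 (r(T, B) = 9**2 = 81)
Z = -11847 (Z = (-6373 - 7516) + 2042 = -13889 + 2042 = -11847)
(19020 + r(205, 132))*(17879 + Z) = (19020 + 81)*(17879 - 11847) = 19101*6032 = 115217232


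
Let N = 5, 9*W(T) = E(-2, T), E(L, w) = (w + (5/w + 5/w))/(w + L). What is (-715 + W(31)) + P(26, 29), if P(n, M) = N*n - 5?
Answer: -4772719/8091 ≈ -589.88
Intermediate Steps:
E(L, w) = (w + 10/w)/(L + w)
W(T) = (10 + T²)/(9*T*(-2 + T)) (W(T) = ((10 + T²)/(T*(-2 + T)))/9 = (10 + T²)/(9*T*(-2 + T)))
P(n, M) = -5 + 5*n (P(n, M) = 5*n - 5 = -5 + 5*n)
(-715 + W(31)) + P(26, 29) = (-715 + (⅑)*(10 + 31²)/(31*(-2 + 31))) + (-5 + 5*26) = (-715 + (⅑)*(1/31)*(10 + 961)/29) + (-5 + 130) = (-715 + (⅑)*(1/31)*(1/29)*971) + 125 = (-715 + 971/8091) + 125 = -5784094/8091 + 125 = -4772719/8091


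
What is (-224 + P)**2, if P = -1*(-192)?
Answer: 1024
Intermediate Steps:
P = 192
(-224 + P)**2 = (-224 + 192)**2 = (-32)**2 = 1024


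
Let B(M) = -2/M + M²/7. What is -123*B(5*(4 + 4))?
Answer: -3935139/140 ≈ -28108.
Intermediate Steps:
B(M) = -2/M + M²/7 (B(M) = -2/M + M²*(⅐) = -2/M + M²/7)
-123*B(5*(4 + 4)) = -123*(-14 + (5*(4 + 4))³)/(7*(5*(4 + 4))) = -123*(-14 + (5*8)³)/(7*(5*8)) = -123*(-14 + 40³)/(7*40) = -123*(-14 + 64000)/(7*40) = -123*63986/(7*40) = -123*31993/140 = -3935139/140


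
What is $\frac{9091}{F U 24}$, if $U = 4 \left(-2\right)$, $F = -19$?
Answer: $\frac{9091}{3648} \approx 2.4921$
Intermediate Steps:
$U = -8$
$\frac{9091}{F U 24} = \frac{9091}{\left(-19\right) \left(-8\right) 24} = \frac{9091}{152 \cdot 24} = \frac{9091}{3648}$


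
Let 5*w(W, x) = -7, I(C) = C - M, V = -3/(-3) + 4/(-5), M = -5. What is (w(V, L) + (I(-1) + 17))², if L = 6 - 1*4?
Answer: 9604/25 ≈ 384.16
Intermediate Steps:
L = 2 (L = 6 - 4 = 2)
V = ⅕ (V = -3*(-⅓) + 4*(-⅕) = 1 - ⅘ = ⅕ ≈ 0.20000)
I(C) = 5 + C (I(C) = C - 1*(-5) = C + 5 = 5 + C)
w(W, x) = -7/5 (w(W, x) = (⅕)*(-7) = -7/5)
(w(V, L) + (I(-1) + 17))² = (-7/5 + ((5 - 1) + 17))² = (-7/5 + (4 + 17))² = (-7/5 + 21)² = (98/5)² = 9604/25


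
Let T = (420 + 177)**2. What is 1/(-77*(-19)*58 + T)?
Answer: 1/441263 ≈ 2.2662e-6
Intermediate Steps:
T = 356409 (T = 597**2 = 356409)
1/(-77*(-19)*58 + T) = 1/(-77*(-19)*58 + 356409) = 1/(1463*58 + 356409) = 1/(84854 + 356409) = 1/441263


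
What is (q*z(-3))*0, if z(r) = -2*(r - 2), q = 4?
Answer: 0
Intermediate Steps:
z(r) = 4 - 2*r (z(r) = -2*(-2 + r) = 4 - 2*r)
(q*z(-3))*0 = (4*(4 - 2*(-3)))*0 = (4*(4 + 6))*0 = (4*10)*0 = 40*0 = 0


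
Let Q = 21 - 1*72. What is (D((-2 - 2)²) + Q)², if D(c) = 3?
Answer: 2304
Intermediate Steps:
Q = -51 (Q = 21 - 72 = -51)
(D((-2 - 2)²) + Q)² = (3 - 51)² = (-48)² = 2304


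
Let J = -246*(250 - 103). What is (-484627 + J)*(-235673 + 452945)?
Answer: -113152867608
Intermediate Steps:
J = -36162 (J = -246*147 = -36162)
(-484627 + J)*(-235673 + 452945) = (-484627 - 36162)*(-235673 + 452945) = -520789*217272 = -113152867608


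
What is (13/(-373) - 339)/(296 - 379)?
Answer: 126460/30959 ≈ 4.0848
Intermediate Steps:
(13/(-373) - 339)/(296 - 379) = (13*(-1/373) - 339)/(-83) = (-13/373 - 339)*(-1/83) = -126460/373*(-1/83) = 126460/30959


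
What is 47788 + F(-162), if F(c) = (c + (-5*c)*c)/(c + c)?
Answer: 96387/2 ≈ 48194.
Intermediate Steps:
F(c) = (c - 5*c²)/(2*c) (F(c) = (c - 5*c²)/((2*c)) = (c - 5*c²)*(1/(2*c)) = (c - 5*c²)/(2*c))
47788 + F(-162) = 47788 + (½ - 5/2*(-162)) = 47788 + (½ + 405) = 47788 + 811/2 = 96387/2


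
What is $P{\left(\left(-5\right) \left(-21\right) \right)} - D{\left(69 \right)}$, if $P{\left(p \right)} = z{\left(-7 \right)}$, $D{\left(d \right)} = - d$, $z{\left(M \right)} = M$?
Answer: $62$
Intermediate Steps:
$P{\left(p \right)} = -7$
$P{\left(\left(-5\right) \left(-21\right) \right)} - D{\left(69 \right)} = -7 - \left(-1\right) 69 = -7 - -69 = -7 + 69 = 62$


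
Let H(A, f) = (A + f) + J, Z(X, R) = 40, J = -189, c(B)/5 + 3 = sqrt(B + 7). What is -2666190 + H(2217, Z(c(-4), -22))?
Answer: -2664122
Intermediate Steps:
c(B) = -15 + 5*sqrt(7 + B) (c(B) = -15 + 5*sqrt(B + 7) = -15 + 5*sqrt(7 + B))
H(A, f) = -189 + A + f (H(A, f) = (A + f) - 189 = -189 + A + f)
-2666190 + H(2217, Z(c(-4), -22)) = -2666190 + (-189 + 2217 + 40) = -2666190 + 2068 = -2664122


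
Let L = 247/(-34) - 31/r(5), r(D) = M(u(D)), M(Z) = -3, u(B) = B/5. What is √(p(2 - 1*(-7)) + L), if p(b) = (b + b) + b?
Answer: √312834/102 ≈ 5.4835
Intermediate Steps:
u(B) = B/5 (u(B) = B*(⅕) = B/5)
r(D) = -3
p(b) = 3*b (p(b) = 2*b + b = 3*b)
L = 313/102 (L = 247/(-34) - 31/(-3) = 247*(-1/34) - 31*(-⅓) = -247/34 + 31/3 = 313/102 ≈ 3.0686)
√(p(2 - 1*(-7)) + L) = √(3*(2 - 1*(-7)) + 313/102) = √(3*(2 + 7) + 313/102) = √(3*9 + 313/102) = √(27 + 313/102) = √(3067/102) = √312834/102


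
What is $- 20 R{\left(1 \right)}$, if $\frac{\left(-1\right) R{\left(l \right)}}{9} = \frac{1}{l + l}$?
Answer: $90$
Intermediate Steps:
$R{\left(l \right)} = - \frac{9}{2 l}$ ($R{\left(l \right)} = - \frac{9}{l + l} = - \frac{9}{2 l}$)
$- 20 R{\left(1 \right)} = - 20 \left(- \frac{9}{2 \cdot 1}\right) = - 20 \left(\left(- \frac{9}{2}\right) 1\right) = \left(-20\right) \left(- \frac{9}{2}\right) = 90$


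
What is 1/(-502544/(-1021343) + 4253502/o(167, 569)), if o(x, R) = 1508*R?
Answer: 438182701918/2387746688737 ≈ 0.18351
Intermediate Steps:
1/(-502544/(-1021343) + 4253502/o(167, 569)) = 1/(-502544/(-1021343) + 4253502/((1508*569))) = 1/(-502544*(-1/1021343) + 4253502/858052) = 1/(502544/1021343 + 4253502*(1/858052)) = 1/(502544/1021343 + 2126751/429026) = 1/(2387746688737/438182701918) = 438182701918/2387746688737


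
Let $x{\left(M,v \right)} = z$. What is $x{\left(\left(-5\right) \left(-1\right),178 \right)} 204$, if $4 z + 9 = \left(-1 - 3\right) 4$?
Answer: $-1275$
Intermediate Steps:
$z = - \frac{25}{4}$ ($z = - \frac{9}{4} + \frac{\left(-1 - 3\right) 4}{4} = - \frac{9}{4} + \frac{\left(-4\right) 4}{4} = - \frac{9}{4} + \frac{1}{4} \left(-16\right) = - \frac{9}{4} - 4 = - \frac{25}{4} \approx -6.25$)
$x{\left(M,v \right)} = - \frac{25}{4}$
$x{\left(\left(-5\right) \left(-1\right),178 \right)} 204 = \left(- \frac{25}{4}\right) 204 = -1275$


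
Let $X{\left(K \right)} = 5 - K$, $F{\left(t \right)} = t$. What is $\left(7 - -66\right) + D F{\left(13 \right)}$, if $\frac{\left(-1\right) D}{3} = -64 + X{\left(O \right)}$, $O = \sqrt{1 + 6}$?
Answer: $2374 + 39 \sqrt{7} \approx 2477.2$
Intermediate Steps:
$O = \sqrt{7} \approx 2.6458$
$D = 177 + 3 \sqrt{7}$ ($D = - 3 \left(-64 + \left(5 - \sqrt{7}\right)\right) = - 3 \left(-59 - \sqrt{7}\right) = 177 + 3 \sqrt{7} \approx 184.94$)
$\left(7 - -66\right) + D F{\left(13 \right)} = \left(7 - -66\right) + \left(177 + 3 \sqrt{7}\right) 13 = \left(7 + 66\right) + \left(2301 + 39 \sqrt{7}\right) = 73 + \left(2301 + 39 \sqrt{7}\right) = 2374 + 39 \sqrt{7}$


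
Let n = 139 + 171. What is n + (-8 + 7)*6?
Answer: 304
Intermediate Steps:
n = 310
n + (-8 + 7)*6 = 310 + (-8 + 7)*6 = 310 - 1*6 = 310 - 6 = 304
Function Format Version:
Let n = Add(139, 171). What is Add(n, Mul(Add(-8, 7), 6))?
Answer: 304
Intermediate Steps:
n = 310
Add(n, Mul(Add(-8, 7), 6)) = Add(310, Mul(Add(-8, 7), 6)) = Add(310, Mul(-1, 6)) = Add(310, -6) = 304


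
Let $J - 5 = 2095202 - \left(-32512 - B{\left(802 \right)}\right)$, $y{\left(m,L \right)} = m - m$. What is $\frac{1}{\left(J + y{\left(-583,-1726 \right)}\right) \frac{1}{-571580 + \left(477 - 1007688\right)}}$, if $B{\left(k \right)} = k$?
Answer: $- \frac{1578791}{2128521} \approx -0.74173$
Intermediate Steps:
$y{\left(m,L \right)} = 0$
$J = 2128521$ ($J = 5 + \left(2095202 + \left(\left(\left(239015 - 173695\right) + 802\right) - 32808\right)\right) = 5 + \left(2095202 + \left(\left(65320 + 802\right) - 32808\right)\right) = 5 + \left(2095202 + \left(66122 - 32808\right)\right) = 5 + \left(2095202 + 33314\right) = 5 + 2128516 = 2128521$)
$\frac{1}{\left(J + y{\left(-583,-1726 \right)}\right) \frac{1}{-571580 + \left(477 - 1007688\right)}} = \frac{1}{\left(2128521 + 0\right) \frac{1}{-571580 + \left(477 - 1007688\right)}} = \frac{1}{2128521 \frac{1}{-571580 + \left(477 - 1007688\right)}} = \frac{1}{2128521 \frac{1}{-571580 - 1007211}} = \frac{1}{2128521 \frac{1}{-1578791}} = \frac{1}{2128521 \left(- \frac{1}{1578791}\right)} = \frac{1}{- \frac{2128521}{1578791}} = - \frac{1578791}{2128521}$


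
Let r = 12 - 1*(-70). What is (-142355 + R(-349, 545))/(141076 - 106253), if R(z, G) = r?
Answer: -142273/34823 ≈ -4.0856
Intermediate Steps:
r = 82 (r = 12 + 70 = 82)
R(z, G) = 82
(-142355 + R(-349, 545))/(141076 - 106253) = (-142355 + 82)/(141076 - 106253) = -142273/34823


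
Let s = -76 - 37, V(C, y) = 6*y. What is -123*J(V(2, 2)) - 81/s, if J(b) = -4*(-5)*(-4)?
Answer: 1112001/113 ≈ 9840.7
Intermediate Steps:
J(b) = -80 (J(b) = 20*(-4) = -80)
s = -113
-123*J(V(2, 2)) - 81/s = -123*(-80) - 81/(-113) = 9840 - 81*(-1/113) = 9840 + 81/113 = 1112001/113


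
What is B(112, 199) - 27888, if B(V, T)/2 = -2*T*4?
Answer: -31072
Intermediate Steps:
B(V, T) = -16*T (B(V, T) = 2*(-2*T*4) = 2*(-8*T) = -16*T)
B(112, 199) - 27888 = -16*199 - 27888 = -3184 - 27888 = -31072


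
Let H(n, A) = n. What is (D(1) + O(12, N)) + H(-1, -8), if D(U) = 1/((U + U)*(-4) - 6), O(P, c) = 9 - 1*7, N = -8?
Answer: 13/14 ≈ 0.92857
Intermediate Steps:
O(P, c) = 2 (O(P, c) = 9 - 7 = 2)
D(U) = 1/(-6 - 8*U) (D(U) = 1/((2*U)*(-4) - 6) = 1/(-8*U - 6) = 1/(-6 - 8*U))
(D(1) + O(12, N)) + H(-1, -8) = (-1/(6 + 8*1) + 2) - 1 = (-1/(6 + 8) + 2) - 1 = (-1/14 + 2) - 1 = 27/14 - 1 = 13/14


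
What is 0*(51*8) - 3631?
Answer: -3631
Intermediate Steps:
0*(51*8) - 3631 = 0*408 - 3631 = 0 - 3631 = -3631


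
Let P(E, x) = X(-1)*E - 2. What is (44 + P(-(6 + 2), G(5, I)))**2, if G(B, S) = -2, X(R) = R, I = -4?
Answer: 2500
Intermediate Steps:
P(E, x) = -2 - E (P(E, x) = -E - 2 = -2 - E)
(44 + P(-(6 + 2), G(5, I)))**2 = (44 + (-2 - (-1)*(6 + 2)))**2 = (44 + (-2 - (-1)*8))**2 = (44 + (-2 - 1*(-8)))**2 = (44 + (-2 + 8))**2 = (44 + 6)**2 = 50**2 = 2500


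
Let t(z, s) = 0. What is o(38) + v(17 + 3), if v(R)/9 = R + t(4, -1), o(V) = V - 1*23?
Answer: 195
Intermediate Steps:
o(V) = -23 + V (o(V) = V - 23 = -23 + V)
v(R) = 9*R (v(R) = 9*(R + 0) = 9*R)
o(38) + v(17 + 3) = (-23 + 38) + 9*(17 + 3) = 15 + 9*20 = 15 + 180 = 195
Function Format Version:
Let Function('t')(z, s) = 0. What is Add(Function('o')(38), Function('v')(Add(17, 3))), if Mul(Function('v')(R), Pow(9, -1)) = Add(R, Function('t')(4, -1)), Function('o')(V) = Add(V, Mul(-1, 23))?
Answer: 195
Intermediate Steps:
Function('o')(V) = Add(-23, V) (Function('o')(V) = Add(V, -23) = Add(-23, V))
Function('v')(R) = Mul(9, R) (Function('v')(R) = Mul(9, Add(R, 0)) = Mul(9, R))
Add(Function('o')(38), Function('v')(Add(17, 3))) = Add(Add(-23, 38), Mul(9, Add(17, 3))) = Add(15, Mul(9, 20)) = Add(15, 180) = 195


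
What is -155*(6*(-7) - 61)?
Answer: 15965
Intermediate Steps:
-155*(6*(-7) - 61) = -155*(-42 - 61) = -155*(-103) = 15965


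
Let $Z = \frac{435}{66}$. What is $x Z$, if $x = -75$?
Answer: $- \frac{10875}{22} \approx -494.32$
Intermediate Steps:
$Z = \frac{145}{22}$ ($Z = 435 \cdot \frac{1}{66} = \frac{145}{22} \approx 6.5909$)
$x Z = \left(-75\right) \frac{145}{22} = - \frac{10875}{22}$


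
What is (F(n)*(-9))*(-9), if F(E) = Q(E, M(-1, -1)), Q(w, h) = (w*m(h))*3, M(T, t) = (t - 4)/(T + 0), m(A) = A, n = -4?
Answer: -4860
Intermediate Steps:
M(T, t) = (-4 + t)/T
Q(w, h) = 3*h*w (Q(w, h) = (w*h)*3 = (h*w)*3 = 3*h*w)
F(E) = 15*E (F(E) = 3*((-4 - 1)/(-1))*E = 3*(-1*(-5))*E = 3*5*E = 15*E)
(F(n)*(-9))*(-9) = ((15*(-4))*(-9))*(-9) = -60*(-9)*(-9) = 540*(-9) = -4860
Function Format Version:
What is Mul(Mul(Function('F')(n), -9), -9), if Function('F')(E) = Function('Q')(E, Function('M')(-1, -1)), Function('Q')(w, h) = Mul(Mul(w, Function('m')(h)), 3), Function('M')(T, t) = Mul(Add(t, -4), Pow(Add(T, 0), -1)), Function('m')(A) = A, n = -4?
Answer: -4860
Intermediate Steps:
Function('M')(T, t) = Mul(Pow(T, -1), Add(-4, t)) (Function('M')(T, t) = Mul(Add(-4, t), Pow(T, -1)) = Mul(Pow(T, -1), Add(-4, t)))
Function('Q')(w, h) = Mul(3, h, w) (Function('Q')(w, h) = Mul(Mul(w, h), 3) = Mul(Mul(h, w), 3) = Mul(3, h, w))
Function('F')(E) = Mul(15, E) (Function('F')(E) = Mul(3, Mul(Pow(-1, -1), Add(-4, -1)), E) = Mul(3, Mul(-1, -5), E) = Mul(3, 5, E) = Mul(15, E))
Mul(Mul(Function('F')(n), -9), -9) = Mul(Mul(Mul(15, -4), -9), -9) = Mul(Mul(-60, -9), -9) = Mul(540, -9) = -4860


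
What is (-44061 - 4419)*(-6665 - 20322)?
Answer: 1308329760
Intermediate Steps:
(-44061 - 4419)*(-6665 - 20322) = -48480*(-26987) = 1308329760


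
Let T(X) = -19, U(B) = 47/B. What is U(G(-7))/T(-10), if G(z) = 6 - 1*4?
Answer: -47/38 ≈ -1.2368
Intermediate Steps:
G(z) = 2 (G(z) = 6 - 4 = 2)
U(G(-7))/T(-10) = (47/2)/(-19) = (47*(½))*(-1/19) = (47/2)*(-1/19) = -47/38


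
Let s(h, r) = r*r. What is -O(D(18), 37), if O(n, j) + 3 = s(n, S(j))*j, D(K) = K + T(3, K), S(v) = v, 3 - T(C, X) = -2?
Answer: -50650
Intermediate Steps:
T(C, X) = 5 (T(C, X) = 3 - 1*(-2) = 3 + 2 = 5)
s(h, r) = r²
D(K) = 5 + K (D(K) = K + 5 = 5 + K)
O(n, j) = -3 + j³ (O(n, j) = -3 + j²*j = -3 + j³)
-O(D(18), 37) = -(-3 + 37³) = -(-3 + 50653) = -1*50650 = -50650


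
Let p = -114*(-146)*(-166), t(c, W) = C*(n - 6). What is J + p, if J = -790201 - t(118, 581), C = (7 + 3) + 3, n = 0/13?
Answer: -3553027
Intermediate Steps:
n = 0 (n = 0*(1/13) = 0)
C = 13 (C = 10 + 3 = 13)
t(c, W) = -78 (t(c, W) = 13*(0 - 6) = 13*(-6) = -78)
J = -790123 (J = -790201 - 1*(-78) = -790201 + 78 = -790123)
p = -2762904 (p = 16644*(-166) = -2762904)
J + p = -790123 - 2762904 = -3553027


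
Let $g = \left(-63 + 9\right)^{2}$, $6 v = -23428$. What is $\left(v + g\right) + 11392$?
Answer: $\frac{31210}{3} \approx 10403.0$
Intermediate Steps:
$v = - \frac{11714}{3}$ ($v = \frac{1}{6} \left(-23428\right) = - \frac{11714}{3} \approx -3904.7$)
$g = 2916$ ($g = \left(-54\right)^{2} = 2916$)
$\left(v + g\right) + 11392 = \left(- \frac{11714}{3} + 2916\right) + 11392 = - \frac{2966}{3} + 11392 = \frac{31210}{3}$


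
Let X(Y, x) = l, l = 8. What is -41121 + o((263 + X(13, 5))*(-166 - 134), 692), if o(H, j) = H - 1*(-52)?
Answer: -122369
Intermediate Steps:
X(Y, x) = 8
o(H, j) = 52 + H (o(H, j) = H + 52 = 52 + H)
-41121 + o((263 + X(13, 5))*(-166 - 134), 692) = -41121 + (52 + (263 + 8)*(-166 - 134)) = -41121 + (52 + 271*(-300)) = -41121 + (52 - 81300) = -41121 - 81248 = -122369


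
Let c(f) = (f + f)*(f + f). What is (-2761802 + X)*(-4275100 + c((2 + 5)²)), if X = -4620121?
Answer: 31487563028808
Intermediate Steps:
c(f) = 4*f² (c(f) = (2*f)*(2*f) = 4*f²)
(-2761802 + X)*(-4275100 + c((2 + 5)²)) = (-2761802 - 4620121)*(-4275100 + 4*((2 + 5)²)²) = -7381923*(-4275100 + 4*(7²)²) = -7381923*(-4275100 + 4*49²) = -7381923*(-4275100 + 4*2401) = -7381923*(-4275100 + 9604) = -7381923*(-4265496) = 31487563028808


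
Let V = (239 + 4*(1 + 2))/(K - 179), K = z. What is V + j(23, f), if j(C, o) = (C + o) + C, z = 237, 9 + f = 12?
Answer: 3093/58 ≈ 53.328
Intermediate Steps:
f = 3 (f = -9 + 12 = 3)
K = 237
j(C, o) = o + 2*C
V = 251/58 (V = (239 + 4*(1 + 2))/(237 - 179) = (239 + 4*3)/58 = (239 + 12)*(1/58) = 251*(1/58) = 251/58 ≈ 4.3276)
V + j(23, f) = 251/58 + (3 + 2*23) = 251/58 + (3 + 46) = 251/58 + 49 = 3093/58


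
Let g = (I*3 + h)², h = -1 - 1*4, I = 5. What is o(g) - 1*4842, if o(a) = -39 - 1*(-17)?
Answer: -4864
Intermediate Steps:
h = -5 (h = -1 - 4 = -5)
g = 100 (g = (5*3 - 5)² = (15 - 5)² = 10² = 100)
o(a) = -22 (o(a) = -39 + 17 = -22)
o(g) - 1*4842 = -22 - 1*4842 = -22 - 4842 = -4864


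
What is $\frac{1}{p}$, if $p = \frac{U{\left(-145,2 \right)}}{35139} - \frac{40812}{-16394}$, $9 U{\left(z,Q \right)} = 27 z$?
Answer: $\frac{96011461}{237826913} \approx 0.4037$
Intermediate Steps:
$U{\left(z,Q \right)} = 3 z$ ($U{\left(z,Q \right)} = \frac{27 z}{9} = 3 z$)
$p = \frac{237826913}{96011461}$ ($p = \frac{3 \left(-145\right)}{35139} - \frac{40812}{-16394} = \left(-435\right) \frac{1}{35139} - - \frac{20406}{8197} = - \frac{145}{11713} + \frac{20406}{8197} = \frac{237826913}{96011461} \approx 2.4771$)
$\frac{1}{p} = \frac{1}{\frac{237826913}{96011461}} = \frac{96011461}{237826913}$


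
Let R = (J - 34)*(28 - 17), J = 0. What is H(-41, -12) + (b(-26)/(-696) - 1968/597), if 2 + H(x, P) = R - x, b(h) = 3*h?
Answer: -7806649/23084 ≈ -338.18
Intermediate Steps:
R = -374 (R = (0 - 34)*(28 - 17) = -34*11 = -374)
H(x, P) = -376 - x (H(x, P) = -2 + (-374 - x) = -376 - x)
H(-41, -12) + (b(-26)/(-696) - 1968/597) = (-376 - 1*(-41)) + ((3*(-26))/(-696) - 1968/597) = (-376 + 41) + (-78*(-1/696) - 1968*1/597) = -335 + (13/116 - 656/199) = -335 - 73509/23084 = -7806649/23084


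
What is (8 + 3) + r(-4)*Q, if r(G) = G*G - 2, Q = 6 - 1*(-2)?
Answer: 123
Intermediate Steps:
Q = 8 (Q = 6 + 2 = 8)
r(G) = -2 + G**2 (r(G) = G**2 - 2 = -2 + G**2)
(8 + 3) + r(-4)*Q = (8 + 3) + (-2 + (-4)**2)*8 = 11 + (-2 + 16)*8 = 11 + 14*8 = 11 + 112 = 123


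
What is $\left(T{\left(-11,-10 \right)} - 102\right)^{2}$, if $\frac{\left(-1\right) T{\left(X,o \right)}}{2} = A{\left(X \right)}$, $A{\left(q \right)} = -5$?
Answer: $8464$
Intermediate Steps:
$T{\left(X,o \right)} = 10$ ($T{\left(X,o \right)} = \left(-2\right) \left(-5\right) = 10$)
$\left(T{\left(-11,-10 \right)} - 102\right)^{2} = \left(10 - 102\right)^{2} = \left(-92\right)^{2} = 8464$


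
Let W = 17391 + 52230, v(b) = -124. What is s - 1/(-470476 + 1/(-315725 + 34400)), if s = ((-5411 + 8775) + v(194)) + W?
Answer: 9643638655616886/132356660701 ≈ 72861.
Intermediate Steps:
W = 69621
s = 72861 (s = ((-5411 + 8775) - 124) + 69621 = (3364 - 124) + 69621 = 3240 + 69621 = 72861)
s - 1/(-470476 + 1/(-315725 + 34400)) = 72861 - 1/(-470476 + 1/(-315725 + 34400)) = 72861 - 1/(-470476 + 1/(-281325)) = 72861 - 1/(-470476 - 1/281325) = 72861 - 1/(-132356660701/281325) = 72861 - 1*(-281325/132356660701) = 72861 + 281325/132356660701 = 9643638655616886/132356660701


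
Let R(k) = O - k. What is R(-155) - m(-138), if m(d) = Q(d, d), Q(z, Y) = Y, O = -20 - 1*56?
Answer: 217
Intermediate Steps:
O = -76 (O = -20 - 56 = -76)
m(d) = d
R(k) = -76 - k
R(-155) - m(-138) = (-76 - 1*(-155)) - 1*(-138) = (-76 + 155) + 138 = 79 + 138 = 217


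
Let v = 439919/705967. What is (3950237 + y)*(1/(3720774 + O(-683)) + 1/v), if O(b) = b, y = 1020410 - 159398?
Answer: 12635600050367682084/1636538712629 ≈ 7.7209e+6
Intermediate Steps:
y = 861012
v = 439919/705967 (v = 439919*(1/705967) = 439919/705967 ≈ 0.62314)
(3950237 + y)*(1/(3720774 + O(-683)) + 1/v) = (3950237 + 861012)*(1/(3720774 - 683) + 1/(439919/705967)) = 4811249*(1/3720091 + 705967/439919) = 4811249*(2626261922916/1636538712629) = 12635600050367682084/1636538712629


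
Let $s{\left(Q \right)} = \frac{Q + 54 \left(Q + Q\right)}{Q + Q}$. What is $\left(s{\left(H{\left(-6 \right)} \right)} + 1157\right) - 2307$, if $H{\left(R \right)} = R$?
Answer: $- \frac{2191}{2} \approx -1095.5$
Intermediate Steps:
$s{\left(Q \right)} = \frac{109}{2}$ ($s{\left(Q \right)} = \frac{Q + 54 \cdot 2 Q}{2 Q} = \left(Q + 108 Q\right) \frac{1}{2 Q} = 109 Q \frac{1}{2 Q} = \frac{109}{2}$)
$\left(s{\left(H{\left(-6 \right)} \right)} + 1157\right) - 2307 = \left(\frac{109}{2} + 1157\right) - 2307 = \frac{2423}{2} - 2307 = - \frac{2191}{2}$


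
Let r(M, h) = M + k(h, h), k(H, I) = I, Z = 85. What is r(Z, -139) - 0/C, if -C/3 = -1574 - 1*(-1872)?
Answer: -54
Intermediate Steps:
C = -894 (C = -3*(-1574 - 1*(-1872)) = -3*(-1574 + 1872) = -3*298 = -894)
r(M, h) = M + h
r(Z, -139) - 0/C = (85 - 139) - 0/(-894) = -54 - 0*(-1)/894 = -54 - 1*0 = -54 + 0 = -54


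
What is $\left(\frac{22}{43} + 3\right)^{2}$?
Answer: $\frac{22801}{1849} \approx 12.332$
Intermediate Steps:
$\left(\frac{22}{43} + 3\right)^{2} = \left(\frac{151}{43}\right)^{2} = \frac{22801}{1849}$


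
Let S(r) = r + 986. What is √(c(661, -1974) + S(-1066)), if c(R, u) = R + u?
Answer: I*√1393 ≈ 37.323*I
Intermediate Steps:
S(r) = 986 + r
√(c(661, -1974) + S(-1066)) = √((661 - 1974) + (986 - 1066)) = √(-1313 - 80) = √(-1393) = I*√1393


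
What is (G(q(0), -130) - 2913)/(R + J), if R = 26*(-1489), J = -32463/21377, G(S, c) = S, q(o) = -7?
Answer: 62420840/827621641 ≈ 0.075422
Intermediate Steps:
J = -32463/21377 (J = -32463*1/21377 = -32463/21377 ≈ -1.5186)
R = -38714
(G(q(0), -130) - 2913)/(R + J) = (-7 - 2913)/(-38714 - 32463/21377) = -2920/(-827621641/21377) = -2920*(-21377/827621641) = 62420840/827621641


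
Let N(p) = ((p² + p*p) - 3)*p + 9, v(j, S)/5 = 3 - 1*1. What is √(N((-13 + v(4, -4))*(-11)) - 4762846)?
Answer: I*√4691062 ≈ 2165.9*I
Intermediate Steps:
v(j, S) = 10 (v(j, S) = 5*(3 - 1*1) = 5*(3 - 1) = 5*2 = 10)
N(p) = 9 + p*(-3 + 2*p²) (N(p) = ((p² + p²) - 3)*p + 9 = (2*p² - 3)*p + 9 = (-3 + 2*p²)*p + 9 = p*(-3 + 2*p²) + 9 = 9 + p*(-3 + 2*p²))
√(N((-13 + v(4, -4))*(-11)) - 4762846) = √((9 - 3*(-13 + 10)*(-11) + 2*((-13 + 10)*(-11))³) - 4762846) = √((9 - (-9)*(-11) + 2*(-3*(-11))³) - 4762846) = √((9 - 3*33 + 2*33³) - 4762846) = √((9 - 99 + 2*35937) - 4762846) = √((9 - 99 + 71874) - 4762846) = √(71784 - 4762846) = √(-4691062) = I*√4691062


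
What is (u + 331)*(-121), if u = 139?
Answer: -56870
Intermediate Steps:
(u + 331)*(-121) = (139 + 331)*(-121) = 470*(-121) = -56870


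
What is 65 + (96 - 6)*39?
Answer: 3575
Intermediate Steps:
65 + (96 - 6)*39 = 65 + 90*39 = 65 + 3510 = 3575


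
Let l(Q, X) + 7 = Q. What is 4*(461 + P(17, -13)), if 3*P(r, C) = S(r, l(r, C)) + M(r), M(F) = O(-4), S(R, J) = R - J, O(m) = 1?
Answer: 5564/3 ≈ 1854.7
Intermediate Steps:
l(Q, X) = -7 + Q
M(F) = 1
P(r, C) = 8/3 (P(r, C) = ((r - (-7 + r)) + 1)/3 = ((r + (7 - r)) + 1)/3 = (7 + 1)/3 = (⅓)*8 = 8/3)
4*(461 + P(17, -13)) = 4*(461 + 8/3) = 4*(1391/3) = 5564/3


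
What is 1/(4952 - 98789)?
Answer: -1/93837 ≈ -1.0657e-5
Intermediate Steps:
1/(4952 - 98789) = 1/(-93837) = -1/93837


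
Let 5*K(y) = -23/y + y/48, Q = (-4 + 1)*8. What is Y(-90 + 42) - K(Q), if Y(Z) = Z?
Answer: -5771/120 ≈ -48.092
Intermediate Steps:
Q = -24 (Q = -3*8 = -24)
K(y) = -23/(5*y) + y/240 (K(y) = (-23/y + y/48)/5 = -23/(5*y) + y/240)
Y(-90 + 42) - K(Q) = (-90 + 42) - (-1104 + (-24)²)/(240*(-24)) = -48 - (-1)*(-1104 + 576)/(240*24) = -48 - (-1)*(-528)/(240*24) = -48 - 1*11/120 = -48 - 11/120 = -5771/120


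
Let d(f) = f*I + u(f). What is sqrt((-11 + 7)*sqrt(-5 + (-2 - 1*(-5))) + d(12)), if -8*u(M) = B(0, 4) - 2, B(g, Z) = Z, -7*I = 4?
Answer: sqrt(-1393 - 784*I*sqrt(2))/14 ≈ 0.99409 - 2.8452*I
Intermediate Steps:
I = -4/7 (I = -1/7*4 = -4/7 ≈ -0.57143)
u(M) = -1/4 (u(M) = -(4 - 2)/8 = -1/8*2 = -1/4)
d(f) = -1/4 - 4*f/7 (d(f) = f*(-4/7) - 1/4 = -4*f/7 - 1/4 = -1/4 - 4*f/7)
sqrt((-11 + 7)*sqrt(-5 + (-2 - 1*(-5))) + d(12)) = sqrt((-11 + 7)*sqrt(-5 + (-2 - 1*(-5))) + (-1/4 - 4/7*12)) = sqrt(-4*sqrt(-5 + (-2 + 5)) + (-1/4 - 48/7)) = sqrt(-4*sqrt(-5 + 3) - 199/28) = sqrt(-4*I*sqrt(2) - 199/28) = sqrt(-199/28 - 4*I*sqrt(2))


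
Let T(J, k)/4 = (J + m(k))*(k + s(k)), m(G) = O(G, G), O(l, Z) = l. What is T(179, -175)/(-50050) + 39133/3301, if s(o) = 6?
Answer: 75674329/6354425 ≈ 11.909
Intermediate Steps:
m(G) = G
T(J, k) = 4*(6 + k)*(J + k) (T(J, k) = 4*((J + k)*(k + 6)) = 4*((J + k)*(6 + k)) = 4*((6 + k)*(J + k)) = 4*(6 + k)*(J + k))
T(179, -175)/(-50050) + 39133/3301 = (4*(-175)² + 24*179 + 24*(-175) + 4*179*(-175))/(-50050) + 39133/3301 = (4*30625 + 4296 - 4200 - 125300)*(-1/50050) + 39133*(1/3301) = (122500 + 4296 - 4200 - 125300)*(-1/50050) + 39133/3301 = -2704*(-1/50050) + 39133/3301 = 104/1925 + 39133/3301 = 75674329/6354425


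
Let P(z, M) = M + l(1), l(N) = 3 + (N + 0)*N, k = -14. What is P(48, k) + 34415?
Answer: 34405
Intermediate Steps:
l(N) = 3 + N² (l(N) = 3 + N*N = 3 + N²)
P(z, M) = 4 + M (P(z, M) = M + (3 + 1²) = M + (3 + 1) = M + 4 = 4 + M)
P(48, k) + 34415 = (4 - 14) + 34415 = -10 + 34415 = 34405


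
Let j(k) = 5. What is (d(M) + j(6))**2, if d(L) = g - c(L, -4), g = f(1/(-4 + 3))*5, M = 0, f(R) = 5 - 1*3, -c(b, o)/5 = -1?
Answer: 100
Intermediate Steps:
c(b, o) = 5 (c(b, o) = -5*(-1) = 5)
f(R) = 2 (f(R) = 5 - 3 = 2)
g = 10 (g = 2*5 = 10)
d(L) = 5 (d(L) = 10 - 1*5 = 10 - 5 = 5)
(d(M) + j(6))**2 = (5 + 5)**2 = 10**2 = 100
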